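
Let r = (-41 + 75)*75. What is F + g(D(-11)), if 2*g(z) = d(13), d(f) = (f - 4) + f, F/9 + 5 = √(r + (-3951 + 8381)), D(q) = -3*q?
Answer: -34 + 18*√1745 ≈ 717.92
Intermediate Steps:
r = 2550 (r = 34*75 = 2550)
F = -45 + 18*√1745 (F = -45 + 9*√(2550 + (-3951 + 8381)) = -45 + 9*√(2550 + 4430) = -45 + 9*√6980 = -45 + 9*(2*√1745) = -45 + 18*√1745 ≈ 706.92)
d(f) = -4 + 2*f (d(f) = (-4 + f) + f = -4 + 2*f)
g(z) = 11 (g(z) = (-4 + 2*13)/2 = (-4 + 26)/2 = (½)*22 = 11)
F + g(D(-11)) = (-45 + 18*√1745) + 11 = -34 + 18*√1745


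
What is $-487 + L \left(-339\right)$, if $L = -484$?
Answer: $163589$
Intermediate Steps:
$-487 + L \left(-339\right) = -487 - -164076 = -487 + 164076 = 163589$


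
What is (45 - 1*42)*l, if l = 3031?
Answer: 9093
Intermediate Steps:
(45 - 1*42)*l = (45 - 1*42)*3031 = (45 - 42)*3031 = 3*3031 = 9093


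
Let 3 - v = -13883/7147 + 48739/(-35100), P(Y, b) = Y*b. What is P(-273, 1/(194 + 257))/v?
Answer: -68484698100/716282724883 ≈ -0.095611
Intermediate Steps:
v = 1588210033/250859700 (v = 3 - (-13883/7147 + 48739/(-35100)) = 3 - (-13883*1/7147 + 48739*(-1/35100)) = 3 - (-13883/7147 - 48739/35100) = 3 - 1*(-835630933/250859700) = 3 + 835630933/250859700 = 1588210033/250859700 ≈ 6.3311)
P(-273, 1/(194 + 257))/v = (-273/(194 + 257))/(1588210033/250859700) = -273/451*(250859700/1588210033) = -273*1/451*(250859700/1588210033) = -273/451*250859700/1588210033 = -68484698100/716282724883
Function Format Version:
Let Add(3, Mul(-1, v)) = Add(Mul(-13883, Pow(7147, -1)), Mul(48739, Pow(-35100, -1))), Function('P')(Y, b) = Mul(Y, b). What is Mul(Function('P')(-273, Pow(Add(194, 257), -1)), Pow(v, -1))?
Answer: Rational(-68484698100, 716282724883) ≈ -0.095611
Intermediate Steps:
v = Rational(1588210033, 250859700) (v = Add(3, Mul(-1, Add(Mul(-13883, Pow(7147, -1)), Mul(48739, Pow(-35100, -1))))) = Add(3, Mul(-1, Add(Mul(-13883, Rational(1, 7147)), Mul(48739, Rational(-1, 35100))))) = Add(3, Mul(-1, Add(Rational(-13883, 7147), Rational(-48739, 35100)))) = Add(3, Mul(-1, Rational(-835630933, 250859700))) = Add(3, Rational(835630933, 250859700)) = Rational(1588210033, 250859700) ≈ 6.3311)
Mul(Function('P')(-273, Pow(Add(194, 257), -1)), Pow(v, -1)) = Mul(Mul(-273, Pow(Add(194, 257), -1)), Pow(Rational(1588210033, 250859700), -1)) = Mul(Mul(-273, Pow(451, -1)), Rational(250859700, 1588210033)) = Mul(Mul(-273, Rational(1, 451)), Rational(250859700, 1588210033)) = Mul(Rational(-273, 451), Rational(250859700, 1588210033)) = Rational(-68484698100, 716282724883)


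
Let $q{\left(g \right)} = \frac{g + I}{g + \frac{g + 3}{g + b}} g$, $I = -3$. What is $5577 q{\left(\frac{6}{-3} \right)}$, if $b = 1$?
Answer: $-18590$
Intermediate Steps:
$q{\left(g \right)} = \frac{g \left(-3 + g\right)}{g + \frac{3 + g}{1 + g}}$ ($q{\left(g \right)} = \frac{g - 3}{g + \frac{g + 3}{g + 1}} g = \frac{-3 + g}{g + \frac{3 + g}{1 + g}} g = \frac{g \left(-3 + g\right)}{g + \frac{3 + g}{1 + g}}$)
$5577 q{\left(\frac{6}{-3} \right)} = 5577 \frac{\frac{6}{-3} \left(-3 + \left(\frac{6}{-3}\right)^{2} - 2 \frac{6}{-3}\right)}{3 + \left(\frac{6}{-3}\right)^{2} + 2 \frac{6}{-3}} = 5577 \frac{6 \left(- \frac{1}{3}\right) \left(-3 + \left(6 \left(- \frac{1}{3}\right)\right)^{2} - 2 \cdot 6 \left(- \frac{1}{3}\right)\right)}{3 + \left(6 \left(- \frac{1}{3}\right)\right)^{2} + 2 \cdot 6 \left(- \frac{1}{3}\right)} = 5577 \left(- \frac{2 \left(-3 + \left(-2\right)^{2} - -4\right)}{3 + \left(-2\right)^{2} + 2 \left(-2\right)}\right) = 5577 \left(- \frac{2 \left(-3 + 4 + 4\right)}{3 + 4 - 4}\right) = 5577 \left(\left(-2\right) \frac{1}{3} \cdot 5\right) = 5577 \left(- \frac{10}{3}\right) = -18590$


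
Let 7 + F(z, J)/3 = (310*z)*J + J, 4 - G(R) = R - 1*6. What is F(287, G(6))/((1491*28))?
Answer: 355877/13916 ≈ 25.573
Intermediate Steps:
G(R) = 10 - R (G(R) = 4 - (R - 1*6) = 4 - (R - 6) = 4 - (-6 + R) = 4 + (6 - R) = 10 - R)
F(z, J) = -21 + 3*J + 930*J*z (F(z, J) = -21 + 3*((310*z)*J + J) = -21 + 3*(310*J*z + J) = -21 + 3*(J + 310*J*z) = -21 + (3*J + 930*J*z) = -21 + 3*J + 930*J*z)
F(287, G(6))/((1491*28)) = (-21 + 3*(10 - 1*6) + 930*(10 - 1*6)*287)/((1491*28)) = (-21 + 3*(10 - 6) + 930*(10 - 6)*287)/41748 = (-21 + 3*4 + 930*4*287)*(1/41748) = (-21 + 12 + 1067640)*(1/41748) = 1067631*(1/41748) = 355877/13916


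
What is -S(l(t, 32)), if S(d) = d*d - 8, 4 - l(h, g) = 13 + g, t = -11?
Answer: -1673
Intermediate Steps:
l(h, g) = -9 - g (l(h, g) = 4 - (13 + g) = 4 + (-13 - g) = -9 - g)
S(d) = -8 + d² (S(d) = d² - 8 = -8 + d²)
-S(l(t, 32)) = -(-8 + (-9 - 1*32)²) = -(-8 + (-9 - 32)²) = -(-8 + (-41)²) = -(-8 + 1681) = -1*1673 = -1673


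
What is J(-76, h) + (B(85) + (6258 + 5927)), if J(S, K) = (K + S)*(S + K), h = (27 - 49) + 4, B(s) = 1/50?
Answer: 1051051/50 ≈ 21021.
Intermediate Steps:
B(s) = 1/50
h = -18 (h = -22 + 4 = -18)
J(S, K) = (K + S)² (J(S, K) = (K + S)*(K + S) = (K + S)²)
J(-76, h) + (B(85) + (6258 + 5927)) = (-18 - 76)² + (1/50 + (6258 + 5927)) = (-94)² + (1/50 + 12185) = 8836 + 609251/50 = 1051051/50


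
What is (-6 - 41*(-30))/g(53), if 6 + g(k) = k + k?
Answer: 306/25 ≈ 12.240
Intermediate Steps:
g(k) = -6 + 2*k (g(k) = -6 + (k + k) = -6 + 2*k)
(-6 - 41*(-30))/g(53) = (-6 - 41*(-30))/(-6 + 2*53) = (-6 + 1230)/(-6 + 106) = 1224/100 = 1224*(1/100) = 306/25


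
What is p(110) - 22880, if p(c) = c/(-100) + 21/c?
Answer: -251690/11 ≈ -22881.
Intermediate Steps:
p(c) = 21/c - c/100 (p(c) = c*(-1/100) + 21/c = -c/100 + 21/c = 21/c - c/100)
p(110) - 22880 = (21/110 - 1/100*110) - 22880 = (21*(1/110) - 11/10) - 22880 = (21/110 - 11/10) - 22880 = -10/11 - 22880 = -251690/11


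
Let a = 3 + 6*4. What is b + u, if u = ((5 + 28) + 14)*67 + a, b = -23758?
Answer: -20582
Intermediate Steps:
a = 27 (a = 3 + 24 = 27)
u = 3176 (u = ((5 + 28) + 14)*67 + 27 = (33 + 14)*67 + 27 = 47*67 + 27 = 3149 + 27 = 3176)
b + u = -23758 + 3176 = -20582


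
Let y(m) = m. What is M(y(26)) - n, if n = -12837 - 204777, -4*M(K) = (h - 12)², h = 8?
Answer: 217610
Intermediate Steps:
M(K) = -4 (M(K) = -(8 - 12)²/4 = -¼*(-4)² = -¼*16 = -4)
n = -217614
M(y(26)) - n = -4 - 1*(-217614) = -4 + 217614 = 217610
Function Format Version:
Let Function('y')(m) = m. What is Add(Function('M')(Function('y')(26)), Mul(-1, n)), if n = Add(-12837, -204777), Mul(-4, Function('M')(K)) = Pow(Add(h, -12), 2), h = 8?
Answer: 217610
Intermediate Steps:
Function('M')(K) = -4 (Function('M')(K) = Mul(Rational(-1, 4), Pow(Add(8, -12), 2)) = Mul(Rational(-1, 4), Pow(-4, 2)) = Mul(Rational(-1, 4), 16) = -4)
n = -217614
Add(Function('M')(Function('y')(26)), Mul(-1, n)) = Add(-4, Mul(-1, -217614)) = Add(-4, 217614) = 217610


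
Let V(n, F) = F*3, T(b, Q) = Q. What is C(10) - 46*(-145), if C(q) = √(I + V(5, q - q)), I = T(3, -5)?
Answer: 6670 + I*√5 ≈ 6670.0 + 2.2361*I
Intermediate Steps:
V(n, F) = 3*F
I = -5
C(q) = I*√5 (C(q) = √(-5 + 3*(q - q)) = √(-5 + 3*0) = √(-5 + 0) = √(-5) = I*√5)
C(10) - 46*(-145) = I*√5 - 46*(-145) = I*√5 + 6670 = 6670 + I*√5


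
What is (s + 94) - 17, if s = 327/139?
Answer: 11030/139 ≈ 79.353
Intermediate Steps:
s = 327/139 (s = 327*(1/139) = 327/139 ≈ 2.3525)
(s + 94) - 17 = (327/139 + 94) - 17 = 13393/139 - 17 = 11030/139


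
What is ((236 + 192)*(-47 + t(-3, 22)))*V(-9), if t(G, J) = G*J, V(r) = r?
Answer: 435276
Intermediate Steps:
((236 + 192)*(-47 + t(-3, 22)))*V(-9) = ((236 + 192)*(-47 - 3*22))*(-9) = (428*(-47 - 66))*(-9) = (428*(-113))*(-9) = -48364*(-9) = 435276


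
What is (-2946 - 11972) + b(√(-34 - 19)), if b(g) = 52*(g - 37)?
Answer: -16842 + 52*I*√53 ≈ -16842.0 + 378.57*I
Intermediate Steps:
b(g) = -1924 + 52*g (b(g) = 52*(-37 + g) = -1924 + 52*g)
(-2946 - 11972) + b(√(-34 - 19)) = (-2946 - 11972) + (-1924 + 52*√(-34 - 19)) = -14918 + (-1924 + 52*√(-53)) = -14918 + (-1924 + 52*(I*√53)) = -14918 + (-1924 + 52*I*√53) = -16842 + 52*I*√53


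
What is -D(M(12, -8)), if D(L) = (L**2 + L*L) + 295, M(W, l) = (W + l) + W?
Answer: -807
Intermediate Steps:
M(W, l) = l + 2*W
D(L) = 295 + 2*L**2 (D(L) = (L**2 + L**2) + 295 = 2*L**2 + 295 = 295 + 2*L**2)
-D(M(12, -8)) = -(295 + 2*(-8 + 2*12)**2) = -(295 + 2*(-8 + 24)**2) = -(295 + 2*16**2) = -(295 + 2*256) = -(295 + 512) = -1*807 = -807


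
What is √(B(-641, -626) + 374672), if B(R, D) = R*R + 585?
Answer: √786138 ≈ 886.64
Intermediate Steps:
B(R, D) = 585 + R² (B(R, D) = R² + 585 = 585 + R²)
√(B(-641, -626) + 374672) = √((585 + (-641)²) + 374672) = √((585 + 410881) + 374672) = √(411466 + 374672) = √786138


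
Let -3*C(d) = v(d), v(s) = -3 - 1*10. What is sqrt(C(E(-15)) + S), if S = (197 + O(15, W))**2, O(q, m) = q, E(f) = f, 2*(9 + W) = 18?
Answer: sqrt(404535)/3 ≈ 212.01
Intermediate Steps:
W = 0 (W = -9 + (1/2)*18 = -9 + 9 = 0)
v(s) = -13 (v(s) = -3 - 10 = -13)
C(d) = 13/3 (C(d) = -1/3*(-13) = 13/3)
S = 44944 (S = (197 + 15)**2 = 212**2 = 44944)
sqrt(C(E(-15)) + S) = sqrt(13/3 + 44944) = sqrt(134845/3) = sqrt(404535)/3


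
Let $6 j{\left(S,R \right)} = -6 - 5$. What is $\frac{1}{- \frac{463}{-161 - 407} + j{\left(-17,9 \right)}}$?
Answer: $- \frac{1704}{1735} \approx -0.98213$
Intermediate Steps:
$j{\left(S,R \right)} = - \frac{11}{6}$ ($j{\left(S,R \right)} = \frac{-6 - 5}{6} = \frac{1}{6} \left(-11\right) = - \frac{11}{6}$)
$\frac{1}{- \frac{463}{-161 - 407} + j{\left(-17,9 \right)}} = \frac{1}{- \frac{463}{-161 - 407} - \frac{11}{6}} = \frac{1}{- \frac{463}{-568} - \frac{11}{6}} = \frac{1}{\left(-463\right) \left(- \frac{1}{568}\right) - \frac{11}{6}} = \frac{1}{\frac{463}{568} - \frac{11}{6}} = \frac{1}{- \frac{1735}{1704}} = - \frac{1704}{1735}$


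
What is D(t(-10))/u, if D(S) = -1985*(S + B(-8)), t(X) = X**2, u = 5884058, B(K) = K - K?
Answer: -99250/2942029 ≈ -0.033735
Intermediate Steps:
B(K) = 0
D(S) = -1985*S (D(S) = -1985*(S + 0) = -1985*S)
D(t(-10))/u = -1985*(-10)**2/5884058 = -1985*100*(1/5884058) = -198500*1/5884058 = -99250/2942029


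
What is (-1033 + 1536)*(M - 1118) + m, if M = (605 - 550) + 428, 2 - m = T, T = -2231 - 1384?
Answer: -315788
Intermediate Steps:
T = -3615
m = 3617 (m = 2 - 1*(-3615) = 2 + 3615 = 3617)
M = 483 (M = 55 + 428 = 483)
(-1033 + 1536)*(M - 1118) + m = (-1033 + 1536)*(483 - 1118) + 3617 = 503*(-635) + 3617 = -319405 + 3617 = -315788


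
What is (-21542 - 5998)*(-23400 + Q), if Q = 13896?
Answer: 261740160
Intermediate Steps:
(-21542 - 5998)*(-23400 + Q) = (-21542 - 5998)*(-23400 + 13896) = -27540*(-9504) = 261740160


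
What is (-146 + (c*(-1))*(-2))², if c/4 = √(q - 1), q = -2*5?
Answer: 20612 - 2336*I*√11 ≈ 20612.0 - 7747.6*I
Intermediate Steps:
q = -10
c = 4*I*√11 (c = 4*√(-10 - 1) = 4*√(-11) = 4*(I*√11) = 4*I*√11 ≈ 13.266*I)
(-146 + (c*(-1))*(-2))² = (-146 + ((4*I*√11)*(-1))*(-2))² = (-146 - 4*I*√11*(-2))² = (-146 + 8*I*√11)²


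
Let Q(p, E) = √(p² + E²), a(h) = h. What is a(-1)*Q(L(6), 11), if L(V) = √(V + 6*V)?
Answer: -√163 ≈ -12.767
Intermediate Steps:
L(V) = √7*√V (L(V) = √(7*V) = √7*√V)
Q(p, E) = √(E² + p²)
a(-1)*Q(L(6), 11) = -√(11² + (√7*√6)²) = -√(121 + (√42)²) = -√(121 + 42) = -√163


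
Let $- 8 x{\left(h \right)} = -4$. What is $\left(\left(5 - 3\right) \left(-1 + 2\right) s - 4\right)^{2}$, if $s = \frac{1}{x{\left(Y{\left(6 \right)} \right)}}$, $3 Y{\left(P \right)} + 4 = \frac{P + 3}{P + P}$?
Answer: $0$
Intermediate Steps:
$Y{\left(P \right)} = - \frac{4}{3} + \frac{3 + P}{6 P}$ ($Y{\left(P \right)} = - \frac{4}{3} + \frac{\left(P + 3\right) \frac{1}{P + P}}{3} = - \frac{4}{3} + \frac{\left(3 + P\right) \frac{1}{2 P}}{3} = - \frac{4}{3} + \frac{\frac{1}{2} \frac{1}{P} \left(3 + P\right)}{3} = - \frac{4}{3} + \frac{3 + P}{6 P}$)
$x{\left(h \right)} = \frac{1}{2}$ ($x{\left(h \right)} = \left(- \frac{1}{8}\right) \left(-4\right) = \frac{1}{2}$)
$s = 2$ ($s = \frac{1}{\frac{1}{2}} = 2$)
$\left(\left(5 - 3\right) \left(-1 + 2\right) s - 4\right)^{2} = \left(\left(5 - 3\right) \left(-1 + 2\right) 2 - 4\right)^{2} = \left(2 \cdot 1 \cdot 2 - 4\right)^{2} = \left(2 \cdot 2 - 4\right)^{2} = \left(4 - 4\right)^{2} = 0^{2} = 0$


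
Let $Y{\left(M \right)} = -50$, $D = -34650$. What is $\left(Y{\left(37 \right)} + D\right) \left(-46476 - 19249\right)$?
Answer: $2280657500$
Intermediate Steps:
$\left(Y{\left(37 \right)} + D\right) \left(-46476 - 19249\right) = \left(-50 - 34650\right) \left(-46476 - 19249\right) = \left(-34700\right) \left(-65725\right) = 2280657500$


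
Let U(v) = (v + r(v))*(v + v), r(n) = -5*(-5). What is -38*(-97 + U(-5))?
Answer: 11286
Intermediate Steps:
r(n) = 25
U(v) = 2*v*(25 + v) (U(v) = (v + 25)*(v + v) = (25 + v)*(2*v) = 2*v*(25 + v))
-38*(-97 + U(-5)) = -38*(-97 + 2*(-5)*(25 - 5)) = -38*(-97 + 2*(-5)*20) = -38*(-97 - 200) = -38*(-297) = 11286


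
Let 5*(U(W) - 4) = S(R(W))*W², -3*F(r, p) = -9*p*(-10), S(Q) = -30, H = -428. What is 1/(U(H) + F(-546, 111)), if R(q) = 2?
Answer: -1/1102430 ≈ -9.0709e-7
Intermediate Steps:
F(r, p) = -30*p (F(r, p) = -(-9*p)*(-10)/3 = -30*p)
U(W) = 4 - 6*W² (U(W) = 4 + (-30*W²)/5 = 4 - 6*W²)
1/(U(H) + F(-546, 111)) = 1/((4 - 6*(-428)²) - 30*111) = 1/((4 - 6*183184) - 3330) = 1/((4 - 1099104) - 3330) = 1/(-1099100 - 3330) = 1/(-1102430) = -1/1102430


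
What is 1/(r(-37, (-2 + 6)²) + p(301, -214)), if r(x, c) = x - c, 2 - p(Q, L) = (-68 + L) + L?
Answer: 1/445 ≈ 0.0022472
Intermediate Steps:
p(Q, L) = 70 - 2*L (p(Q, L) = 2 - ((-68 + L) + L) = 2 - (-68 + 2*L) = 2 + (68 - 2*L) = 70 - 2*L)
1/(r(-37, (-2 + 6)²) + p(301, -214)) = 1/((-37 - (-2 + 6)²) + (70 - 2*(-214))) = 1/((-37 - 1*4²) + (70 + 428)) = 1/((-37 - 1*16) + 498) = 1/((-37 - 16) + 498) = 1/(-53 + 498) = 1/445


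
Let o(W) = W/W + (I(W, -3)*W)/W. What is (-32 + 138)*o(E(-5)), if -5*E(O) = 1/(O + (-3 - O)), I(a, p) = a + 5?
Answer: 9646/15 ≈ 643.07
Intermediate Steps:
I(a, p) = 5 + a
E(O) = 1/15 (E(O) = -1/(5*(O + (-3 - O))) = -1/5/(-3) = -1/5*(-1/3) = 1/15)
o(W) = 6 + W (o(W) = W/W + ((5 + W)*W)/W = 1 + (W*(5 + W))/W = 1 + (5 + W) = 6 + W)
(-32 + 138)*o(E(-5)) = (-32 + 138)*(6 + 1/15) = 106*(91/15) = 9646/15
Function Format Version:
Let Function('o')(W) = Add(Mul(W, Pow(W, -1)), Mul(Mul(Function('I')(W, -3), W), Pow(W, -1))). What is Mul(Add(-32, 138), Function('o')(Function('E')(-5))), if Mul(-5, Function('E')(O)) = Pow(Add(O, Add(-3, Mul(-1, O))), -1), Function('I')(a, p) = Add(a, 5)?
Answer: Rational(9646, 15) ≈ 643.07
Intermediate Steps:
Function('I')(a, p) = Add(5, a)
Function('E')(O) = Rational(1, 15) (Function('E')(O) = Mul(Rational(-1, 5), Pow(Add(O, Add(-3, Mul(-1, O))), -1)) = Mul(Rational(-1, 5), Pow(-3, -1)) = Mul(Rational(-1, 5), Rational(-1, 3)) = Rational(1, 15))
Function('o')(W) = Add(6, W) (Function('o')(W) = Add(Mul(W, Pow(W, -1)), Mul(Mul(Add(5, W), W), Pow(W, -1))) = Add(1, Mul(Mul(W, Add(5, W)), Pow(W, -1))) = Add(1, Add(5, W)) = Add(6, W))
Mul(Add(-32, 138), Function('o')(Function('E')(-5))) = Mul(Add(-32, 138), Add(6, Rational(1, 15))) = Mul(106, Rational(91, 15)) = Rational(9646, 15)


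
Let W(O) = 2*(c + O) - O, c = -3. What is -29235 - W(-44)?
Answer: -29185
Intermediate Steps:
W(O) = -6 + O (W(O) = 2*(-3 + O) - O = (-6 + 2*O) - O = -6 + O)
-29235 - W(-44) = -29235 - (-6 - 44) = -29235 - 1*(-50) = -29235 + 50 = -29185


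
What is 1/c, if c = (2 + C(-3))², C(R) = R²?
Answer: 1/121 ≈ 0.0082645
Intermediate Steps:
c = 121 (c = (2 + (-3)²)² = (2 + 9)² = 11² = 121)
1/c = 1/121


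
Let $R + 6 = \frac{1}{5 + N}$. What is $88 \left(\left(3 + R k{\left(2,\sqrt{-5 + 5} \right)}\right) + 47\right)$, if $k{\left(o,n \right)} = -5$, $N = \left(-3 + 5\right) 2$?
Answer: $\frac{62920}{9} \approx 6991.1$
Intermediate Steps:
$N = 4$ ($N = 2 \cdot 2 = 4$)
$R = - \frac{53}{9}$ ($R = -6 + \frac{1}{5 + 4} = -6 + \frac{1}{9} = - \frac{53}{9} \approx -5.8889$)
$88 \left(\left(3 + R k{\left(2,\sqrt{-5 + 5} \right)}\right) + 47\right) = 88 \left(\left(3 - - \frac{265}{9}\right) + 47\right) = 88 \left(\left(3 + \frac{265}{9}\right) + 47\right) = 88 \left(\frac{292}{9} + 47\right) = 88 \cdot \frac{715}{9} = \frac{62920}{9}$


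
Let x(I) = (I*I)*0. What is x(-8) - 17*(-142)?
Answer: 2414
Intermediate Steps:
x(I) = 0 (x(I) = I²*0 = 0)
x(-8) - 17*(-142) = 0 - 17*(-142) = 0 + 2414 = 2414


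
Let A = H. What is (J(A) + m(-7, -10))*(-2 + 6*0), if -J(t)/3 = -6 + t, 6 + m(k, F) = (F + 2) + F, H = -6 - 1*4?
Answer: -48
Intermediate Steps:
H = -10 (H = -6 - 4 = -10)
A = -10
m(k, F) = -4 + 2*F (m(k, F) = -6 + ((F + 2) + F) = -6 + ((2 + F) + F) = -6 + (2 + 2*F) = -4 + 2*F)
J(t) = 18 - 3*t (J(t) = -3*(-6 + t) = 18 - 3*t)
(J(A) + m(-7, -10))*(-2 + 6*0) = ((18 - 3*(-10)) + (-4 + 2*(-10)))*(-2 + 6*0) = ((18 + 30) + (-4 - 20))*(-2 + 0) = (48 - 24)*(-2) = 24*(-2) = -48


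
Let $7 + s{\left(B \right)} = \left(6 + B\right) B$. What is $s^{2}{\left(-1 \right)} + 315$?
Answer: $459$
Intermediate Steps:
$s{\left(B \right)} = -7 + B \left(6 + B\right)$ ($s{\left(B \right)} = -7 + \left(6 + B\right) B = -7 + B \left(6 + B\right)$)
$s^{2}{\left(-1 \right)} + 315 = \left(-7 + \left(-1\right)^{2} + 6 \left(-1\right)\right)^{2} + 315 = \left(-7 + 1 - 6\right)^{2} + 315 = \left(-12\right)^{2} + 315 = 144 + 315 = 459$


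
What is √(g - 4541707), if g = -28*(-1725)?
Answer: I*√4493407 ≈ 2119.8*I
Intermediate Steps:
g = 48300
√(g - 4541707) = √(48300 - 4541707) = √(-4493407) = I*√4493407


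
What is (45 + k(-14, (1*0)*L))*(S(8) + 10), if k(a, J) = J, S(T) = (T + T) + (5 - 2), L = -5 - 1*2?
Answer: 1305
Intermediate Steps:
L = -7 (L = -5 - 2 = -7)
S(T) = 3 + 2*T (S(T) = 2*T + 3 = 3 + 2*T)
(45 + k(-14, (1*0)*L))*(S(8) + 10) = (45 + (1*0)*(-7))*((3 + 2*8) + 10) = (45 + 0*(-7))*((3 + 16) + 10) = (45 + 0)*(19 + 10) = 45*29 = 1305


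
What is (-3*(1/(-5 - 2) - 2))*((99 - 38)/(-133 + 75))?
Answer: -2745/406 ≈ -6.7611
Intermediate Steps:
(-3*(1/(-5 - 2) - 2))*((99 - 38)/(-133 + 75)) = (-3*(1/(-7) - 2))*(61/(-58)) = (-3*(-⅐ - 2))*(61*(-1/58)) = -3*(-15/7)*(-61/58) = (45/7)*(-61/58) = -2745/406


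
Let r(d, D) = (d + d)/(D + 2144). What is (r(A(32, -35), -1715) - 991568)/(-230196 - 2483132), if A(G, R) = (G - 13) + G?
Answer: 70897095/194002952 ≈ 0.36544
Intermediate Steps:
A(G, R) = -13 + 2*G (A(G, R) = (-13 + G) + G = -13 + 2*G)
r(d, D) = 2*d/(2144 + D) (r(d, D) = (2*d)/(2144 + D) = 2*d/(2144 + D))
(r(A(32, -35), -1715) - 991568)/(-230196 - 2483132) = (2*(-13 + 2*32)/(2144 - 1715) - 991568)/(-230196 - 2483132) = (2*(-13 + 64)/429 - 991568)/(-2713328) = (2*51*(1/429) - 991568)*(-1/2713328) = (34/143 - 991568)*(-1/2713328) = -141794190/143*(-1/2713328) = 70897095/194002952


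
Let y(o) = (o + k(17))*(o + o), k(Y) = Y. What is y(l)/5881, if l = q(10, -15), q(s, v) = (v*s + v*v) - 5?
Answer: 12180/5881 ≈ 2.0711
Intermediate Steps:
q(s, v) = -5 + v² + s*v (q(s, v) = (s*v + v²) - 5 = (v² + s*v) - 5 = -5 + v² + s*v)
l = 70 (l = -5 + (-15)² + 10*(-15) = -5 + 225 - 150 = 70)
y(o) = 2*o*(17 + o) (y(o) = (o + 17)*(o + o) = (17 + o)*(2*o) = 2*o*(17 + o))
y(l)/5881 = (2*70*(17 + 70))/5881 = (2*70*87)*(1/5881) = 12180*(1/5881) = 12180/5881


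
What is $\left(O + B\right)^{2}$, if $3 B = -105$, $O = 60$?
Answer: $625$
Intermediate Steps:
$B = -35$ ($B = \frac{1}{3} \left(-105\right) = -35$)
$\left(O + B\right)^{2} = \left(60 - 35\right)^{2} = 25^{2} = 625$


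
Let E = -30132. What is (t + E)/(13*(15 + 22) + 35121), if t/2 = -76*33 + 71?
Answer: -17503/17801 ≈ -0.98326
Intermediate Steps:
t = -4874 (t = 2*(-76*33 + 71) = 2*(-2508 + 71) = 2*(-2437) = -4874)
(t + E)/(13*(15 + 22) + 35121) = (-4874 - 30132)/(13*(15 + 22) + 35121) = -35006/(13*37 + 35121) = -35006/(481 + 35121) = -35006/35602 = -35006*1/35602 = -17503/17801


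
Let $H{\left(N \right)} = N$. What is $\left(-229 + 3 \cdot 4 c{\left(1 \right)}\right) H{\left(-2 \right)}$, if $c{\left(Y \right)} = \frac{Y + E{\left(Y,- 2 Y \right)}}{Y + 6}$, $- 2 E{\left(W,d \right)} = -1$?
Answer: $\frac{3170}{7} \approx 452.86$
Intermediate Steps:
$E{\left(W,d \right)} = \frac{1}{2}$ ($E{\left(W,d \right)} = \left(- \frac{1}{2}\right) \left(-1\right) = \frac{1}{2}$)
$c{\left(Y \right)} = \frac{\frac{1}{2} + Y}{6 + Y}$ ($c{\left(Y \right)} = \frac{Y + \frac{1}{2}}{Y + 6} = \frac{\frac{1}{2} + Y}{6 + Y}$)
$\left(-229 + 3 \cdot 4 c{\left(1 \right)}\right) H{\left(-2 \right)} = \left(-229 + 3 \cdot 4 \frac{\frac{1}{2} + 1}{6 + 1}\right) \left(-2\right) = \left(-229 + 12 \cdot \frac{1}{7} \cdot \frac{3}{2}\right) \left(-2\right) = \left(-229 + 12 \cdot \frac{3}{14}\right) \left(-2\right) = \left(-229 + \frac{18}{7}\right) \left(-2\right) = \left(- \frac{1585}{7}\right) \left(-2\right) = \frac{3170}{7}$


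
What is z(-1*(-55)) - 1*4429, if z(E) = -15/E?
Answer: -48722/11 ≈ -4429.3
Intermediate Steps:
z(-1*(-55)) - 1*4429 = -15/((-1*(-55))) - 1*4429 = -15/55 - 4429 = -15*1/55 - 4429 = -3/11 - 4429 = -48722/11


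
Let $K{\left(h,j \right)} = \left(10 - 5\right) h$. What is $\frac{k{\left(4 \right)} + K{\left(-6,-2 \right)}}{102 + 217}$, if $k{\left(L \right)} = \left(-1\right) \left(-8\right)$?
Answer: $- \frac{2}{29} \approx -0.068966$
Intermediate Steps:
$K{\left(h,j \right)} = 5 h$ ($K{\left(h,j \right)} = \left(10 - 5\right) h = 5 h$)
$k{\left(L \right)} = 8$
$\frac{k{\left(4 \right)} + K{\left(-6,-2 \right)}}{102 + 217} = \frac{8 + 5 \left(-6\right)}{102 + 217} = \frac{8 - 30}{319} = \left(-22\right) \frac{1}{319} = - \frac{2}{29}$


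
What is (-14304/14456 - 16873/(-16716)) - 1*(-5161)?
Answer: 155892797035/30205812 ≈ 5161.0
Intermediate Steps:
(-14304/14456 - 16873/(-16716)) - 1*(-5161) = (-14304*1/14456 - 16873*(-1/16716)) + 5161 = (-1788/1807 + 16873/16716) + 5161 = 601303/30205812 + 5161 = 155892797035/30205812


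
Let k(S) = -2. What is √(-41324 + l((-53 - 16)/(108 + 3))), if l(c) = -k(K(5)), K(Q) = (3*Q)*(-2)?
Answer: I*√41322 ≈ 203.28*I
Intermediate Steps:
K(Q) = -6*Q
l(c) = 2 (l(c) = -1*(-2) = 2)
√(-41324 + l((-53 - 16)/(108 + 3))) = √(-41324 + 2) = √(-41322) = I*√41322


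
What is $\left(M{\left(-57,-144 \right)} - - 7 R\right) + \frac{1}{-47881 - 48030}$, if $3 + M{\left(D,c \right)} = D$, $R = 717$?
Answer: $\frac{475622648}{95911} \approx 4959.0$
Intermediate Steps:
$M{\left(D,c \right)} = -3 + D$
$\left(M{\left(-57,-144 \right)} - - 7 R\right) + \frac{1}{-47881 - 48030} = \left(\left(-3 - 57\right) - \left(-7\right) 717\right) + \frac{1}{-47881 - 48030} = \left(-60 - -5019\right) + \frac{1}{-95911} = \left(-60 + 5019\right) - \frac{1}{95911} = 4959 - \frac{1}{95911} = \frac{475622648}{95911}$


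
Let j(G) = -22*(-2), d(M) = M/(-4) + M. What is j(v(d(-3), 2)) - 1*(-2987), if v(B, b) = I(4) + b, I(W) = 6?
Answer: 3031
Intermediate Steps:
d(M) = 3*M/4 (d(M) = -M/4 + M = 3*M/4)
v(B, b) = 6 + b
j(G) = 44
j(v(d(-3), 2)) - 1*(-2987) = 44 - 1*(-2987) = 44 + 2987 = 3031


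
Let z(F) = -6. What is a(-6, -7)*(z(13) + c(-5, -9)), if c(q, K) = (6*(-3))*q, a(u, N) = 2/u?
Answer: -28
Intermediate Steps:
c(q, K) = -18*q
a(-6, -7)*(z(13) + c(-5, -9)) = (2/(-6))*(-6 - 18*(-5)) = (2*(-⅙))*(-6 + 90) = -⅓*84 = -28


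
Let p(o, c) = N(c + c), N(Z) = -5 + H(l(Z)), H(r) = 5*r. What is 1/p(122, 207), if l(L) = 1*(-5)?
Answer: -1/30 ≈ -0.033333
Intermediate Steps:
l(L) = -5
N(Z) = -30 (N(Z) = -5 + 5*(-5) = -5 - 25 = -30)
p(o, c) = -30
1/p(122, 207) = 1/(-30) = -1/30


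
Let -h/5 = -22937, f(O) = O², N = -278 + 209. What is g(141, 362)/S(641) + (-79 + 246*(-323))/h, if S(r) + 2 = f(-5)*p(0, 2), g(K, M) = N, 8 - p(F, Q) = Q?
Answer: -19684741/16973380 ≈ -1.1597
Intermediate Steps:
p(F, Q) = 8 - Q
N = -69
g(K, M) = -69
h = 114685 (h = -5*(-22937) = 114685)
S(r) = 148 (S(r) = -2 + (-5)²*(8 - 1*2) = -2 + 25*(8 - 2) = -2 + 25*6 = -2 + 150 = 148)
g(141, 362)/S(641) + (-79 + 246*(-323))/h = -69/148 + (-79 + 246*(-323))/114685 = -69*1/148 + (-79 - 79458)*(1/114685) = -69/148 - 79537*1/114685 = -69/148 - 79537/114685 = -19684741/16973380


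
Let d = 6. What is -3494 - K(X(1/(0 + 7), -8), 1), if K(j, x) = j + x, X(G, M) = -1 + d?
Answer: -3500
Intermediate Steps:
X(G, M) = 5 (X(G, M) = -1 + 6 = 5)
-3494 - K(X(1/(0 + 7), -8), 1) = -3494 - (5 + 1) = -3494 - 1*6 = -3494 - 6 = -3500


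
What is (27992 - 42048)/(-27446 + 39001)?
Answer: -14056/11555 ≈ -1.2164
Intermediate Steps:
(27992 - 42048)/(-27446 + 39001) = -14056/11555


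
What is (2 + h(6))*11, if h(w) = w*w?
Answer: 418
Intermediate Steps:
h(w) = w²
(2 + h(6))*11 = (2 + 6²)*11 = (2 + 36)*11 = 38*11 = 418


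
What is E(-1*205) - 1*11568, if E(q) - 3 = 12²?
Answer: -11421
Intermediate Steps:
E(q) = 147 (E(q) = 3 + 12² = 3 + 144 = 147)
E(-1*205) - 1*11568 = 147 - 1*11568 = 147 - 11568 = -11421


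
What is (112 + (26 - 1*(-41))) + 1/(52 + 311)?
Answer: 64978/363 ≈ 179.00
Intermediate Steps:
(112 + (26 - 1*(-41))) + 1/(52 + 311) = (112 + (26 + 41)) + 1/363 = (112 + 67) + 1/363 = 179 + 1/363 = 64978/363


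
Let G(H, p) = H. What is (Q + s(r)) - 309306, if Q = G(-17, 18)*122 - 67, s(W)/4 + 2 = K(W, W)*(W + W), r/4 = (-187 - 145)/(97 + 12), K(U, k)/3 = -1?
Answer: -33916723/109 ≈ -3.1116e+5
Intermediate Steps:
K(U, k) = -3 (K(U, k) = 3*(-1) = -3)
r = -1328/109 (r = 4*((-187 - 145)/(97 + 12)) = 4*(-332/109) = -1328/109 ≈ -12.183)
s(W) = -8 - 24*W (s(W) = -8 + 4*(-3*(W + W)) = -8 + 4*(-6*W) = -8 - 24*W)
Q = -2141 (Q = -17*122 - 67 = -2074 - 67 = -2141)
(Q + s(r)) - 309306 = (-2141 + (-8 - 24*(-1328/109))) - 309306 = (-2141 + (-8 + 31872/109)) - 309306 = (-2141 + 31000/109) - 309306 = -202369/109 - 309306 = -33916723/109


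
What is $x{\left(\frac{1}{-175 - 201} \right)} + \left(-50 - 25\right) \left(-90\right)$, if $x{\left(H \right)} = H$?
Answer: $\frac{2537999}{376} \approx 6750.0$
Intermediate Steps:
$x{\left(\frac{1}{-175 - 201} \right)} + \left(-50 - 25\right) \left(-90\right) = \frac{1}{-175 - 201} + \left(-50 - 25\right) \left(-90\right) = \frac{1}{-376} - -6750 = - \frac{1}{376} + 6750 = \frac{2537999}{376}$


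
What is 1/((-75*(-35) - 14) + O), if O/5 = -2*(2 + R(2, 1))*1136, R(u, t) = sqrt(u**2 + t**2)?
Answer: 20109/240876119 - 11360*sqrt(5)/240876119 ≈ -2.1973e-5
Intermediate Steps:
R(u, t) = sqrt(t**2 + u**2)
O = -22720 - 11360*sqrt(5) (O = 5*(-2*(2 + sqrt(1**2 + 2**2))*1136) = 5*(-2*(2 + sqrt(1 + 4))*1136) = 5*(-2*(2 + sqrt(5))*1136) = 5*((-4 - 2*sqrt(5))*1136) = 5*(-4544 - 2272*sqrt(5)) = -22720 - 11360*sqrt(5) ≈ -48122.)
1/((-75*(-35) - 14) + O) = 1/((-75*(-35) - 14) + (-22720 - 11360*sqrt(5))) = 1/((2625 - 14) + (-22720 - 11360*sqrt(5))) = 1/(2611 + (-22720 - 11360*sqrt(5))) = 1/(-20109 - 11360*sqrt(5))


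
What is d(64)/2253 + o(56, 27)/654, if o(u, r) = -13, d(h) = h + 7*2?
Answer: 7241/491154 ≈ 0.014743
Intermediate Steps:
d(h) = 14 + h (d(h) = h + 14 = 14 + h)
d(64)/2253 + o(56, 27)/654 = (14 + 64)/2253 - 13/654 = 78*(1/2253) - 13*1/654 = 26/751 - 13/654 = 7241/491154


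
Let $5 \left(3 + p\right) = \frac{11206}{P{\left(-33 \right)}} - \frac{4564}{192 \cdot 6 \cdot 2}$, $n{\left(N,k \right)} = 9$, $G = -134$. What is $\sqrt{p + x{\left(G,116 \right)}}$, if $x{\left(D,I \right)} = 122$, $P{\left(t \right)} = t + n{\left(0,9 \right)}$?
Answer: $\frac{\sqrt{14527}}{24} \approx 5.022$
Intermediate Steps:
$P{\left(t \right)} = 9 + t$ ($P{\left(t \right)} = t + 9 = 9 + t$)
$p = - \frac{55745}{576}$ ($p = -3 + \frac{\frac{11206}{9 - 33} - \frac{4564}{192 \cdot 6 \cdot 2}}{5} = -3 + \frac{\frac{11206}{-24} - \frac{4564}{192 \cdot 12}}{5} = -3 + \frac{11206 \left(- \frac{1}{24}\right) - \frac{4564}{2304}}{5} = -3 + \frac{- \frac{5603}{12} - \frac{1141}{576}}{5} = -3 + \frac{1}{5} \left(- \frac{270085}{576}\right) = -3 - \frac{54017}{576} = - \frac{55745}{576} \approx -96.78$)
$\sqrt{p + x{\left(G,116 \right)}} = \sqrt{- \frac{55745}{576} + 122} = \sqrt{\frac{14527}{576}} = \frac{\sqrt{14527}}{24}$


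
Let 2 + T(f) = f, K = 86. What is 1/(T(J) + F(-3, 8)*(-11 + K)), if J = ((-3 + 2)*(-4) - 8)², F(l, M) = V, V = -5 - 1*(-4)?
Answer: -1/61 ≈ -0.016393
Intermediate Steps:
V = -1 (V = -5 + 4 = -1)
F(l, M) = -1
J = 16 (J = (-1*(-4) - 8)² = (4 - 8)² = (-4)² = 16)
T(f) = -2 + f
1/(T(J) + F(-3, 8)*(-11 + K)) = 1/((-2 + 16) - (-11 + 86)) = 1/(14 - 1*75) = 1/(14 - 75) = 1/(-61) = -1/61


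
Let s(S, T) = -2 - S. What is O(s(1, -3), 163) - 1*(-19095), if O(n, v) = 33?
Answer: 19128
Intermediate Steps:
O(s(1, -3), 163) - 1*(-19095) = 33 - 1*(-19095) = 33 + 19095 = 19128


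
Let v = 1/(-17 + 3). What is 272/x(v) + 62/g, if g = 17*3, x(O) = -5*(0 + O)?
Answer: 194518/255 ≈ 762.82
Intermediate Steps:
v = -1/14 (v = 1/(-14) = -1/14 ≈ -0.071429)
x(O) = -5*O
g = 51
272/x(v) + 62/g = 272/((-5*(-1/14))) + 62/51 = 272/(5/14) + 62*(1/51) = 272*(14/5) + 62/51 = 3808/5 + 62/51 = 194518/255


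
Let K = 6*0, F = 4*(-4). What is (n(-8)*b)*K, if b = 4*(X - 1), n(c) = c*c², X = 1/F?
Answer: 0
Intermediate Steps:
F = -16
X = -1/16 (X = 1/(-16) = -1/16 ≈ -0.062500)
n(c) = c³
b = -17/4 (b = 4*(-1/16 - 1) = 4*(-17/16) = -17/4 ≈ -4.2500)
K = 0
(n(-8)*b)*K = ((-8)³*(-17/4))*0 = -512*(-17/4)*0 = 2176*0 = 0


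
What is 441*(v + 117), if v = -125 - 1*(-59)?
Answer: 22491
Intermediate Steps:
v = -66 (v = -125 + 59 = -66)
441*(v + 117) = 441*(-66 + 117) = 441*51 = 22491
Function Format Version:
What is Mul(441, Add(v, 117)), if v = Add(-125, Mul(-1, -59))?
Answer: 22491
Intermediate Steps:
v = -66 (v = Add(-125, 59) = -66)
Mul(441, Add(v, 117)) = Mul(441, Add(-66, 117)) = Mul(441, 51) = 22491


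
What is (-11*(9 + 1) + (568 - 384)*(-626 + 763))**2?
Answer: 629909604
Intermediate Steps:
(-11*(9 + 1) + (568 - 384)*(-626 + 763))**2 = (-11*10 + 184*137)**2 = (-110 + 25208)**2 = 25098**2 = 629909604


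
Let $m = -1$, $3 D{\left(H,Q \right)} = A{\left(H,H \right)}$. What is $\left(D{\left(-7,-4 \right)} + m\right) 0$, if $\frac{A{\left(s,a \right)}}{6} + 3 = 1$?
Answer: $0$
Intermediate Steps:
$A{\left(s,a \right)} = -12$ ($A{\left(s,a \right)} = -18 + 6 \cdot 1 = -18 + 6 = -12$)
$D{\left(H,Q \right)} = -4$ ($D{\left(H,Q \right)} = \frac{1}{3} \left(-12\right) = -4$)
$\left(D{\left(-7,-4 \right)} + m\right) 0 = \left(-4 - 1\right) 0 = \left(-5\right) 0 = 0$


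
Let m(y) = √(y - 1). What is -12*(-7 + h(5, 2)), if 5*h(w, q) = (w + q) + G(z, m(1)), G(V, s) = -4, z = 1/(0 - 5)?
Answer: 384/5 ≈ 76.800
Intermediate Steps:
m(y) = √(-1 + y)
z = -⅕ (z = 1/(-5) = -⅕ ≈ -0.20000)
h(w, q) = -⅘ + q/5 + w/5 (h(w, q) = ((w + q) - 4)/5 = ((q + w) - 4)/5 = (-4 + q + w)/5 = -⅘ + q/5 + w/5)
-12*(-7 + h(5, 2)) = -12*(-7 + (-⅘ + (⅕)*2 + (⅕)*5)) = -12*(-7 + (-⅘ + ⅖ + 1)) = -12*(-7 + ⅗) = -12*(-32/5) = 384/5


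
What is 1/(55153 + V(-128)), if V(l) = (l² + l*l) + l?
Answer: 1/87793 ≈ 1.1390e-5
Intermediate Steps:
V(l) = l + 2*l² (V(l) = (l² + l²) + l = 2*l² + l = l + 2*l²)
1/(55153 + V(-128)) = 1/(55153 - 128*(1 + 2*(-128))) = 1/(55153 - 128*(1 - 256)) = 1/(55153 - 128*(-255)) = 1/(55153 + 32640) = 1/87793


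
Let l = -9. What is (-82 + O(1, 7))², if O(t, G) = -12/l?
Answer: 58564/9 ≈ 6507.1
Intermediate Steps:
O(t, G) = 4/3 (O(t, G) = -12/(-9) = -12*(-⅑) = 4/3)
(-82 + O(1, 7))² = (-82 + 4/3)² = (-242/3)² = 58564/9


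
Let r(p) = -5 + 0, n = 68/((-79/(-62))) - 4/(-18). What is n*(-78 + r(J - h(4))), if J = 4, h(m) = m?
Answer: -3162466/711 ≈ -4447.9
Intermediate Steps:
n = 38102/711 (n = 68/((-79*(-1/62))) - 4*(-1/18) = 68/(79/62) + 2/9 = 68*(62/79) + 2/9 = 4216/79 + 2/9 = 38102/711 ≈ 53.589)
r(p) = -5
n*(-78 + r(J - h(4))) = 38102*(-78 - 5)/711 = (38102/711)*(-83) = -3162466/711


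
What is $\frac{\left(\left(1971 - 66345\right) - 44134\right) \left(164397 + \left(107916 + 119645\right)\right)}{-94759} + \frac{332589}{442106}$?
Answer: $\frac{2686150789518205}{5984788922} \approx 4.4883 \cdot 10^{5}$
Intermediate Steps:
$\frac{\left(\left(1971 - 66345\right) - 44134\right) \left(164397 + \left(107916 + 119645\right)\right)}{-94759} + \frac{332589}{442106} = \left(-64374 - 44134\right) \left(164397 + 227561\right) \left(- \frac{1}{94759}\right) + 332589 \cdot \frac{1}{442106} = \left(-108508\right) 391958 \left(- \frac{1}{94759}\right) + \frac{332589}{442106} = \left(-42530578664\right) \left(- \frac{1}{94759}\right) + \frac{332589}{442106} = \frac{6075796952}{13537} + \frac{332589}{442106} = \frac{2686150789518205}{5984788922}$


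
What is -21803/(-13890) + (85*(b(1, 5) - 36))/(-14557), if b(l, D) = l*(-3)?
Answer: 363431621/202196730 ≈ 1.7974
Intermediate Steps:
b(l, D) = -3*l
-21803/(-13890) + (85*(b(1, 5) - 36))/(-14557) = -21803/(-13890) + (85*(-3*1 - 36))/(-14557) = -21803*(-1/13890) + (85*(-3 - 36))*(-1/14557) = 21803/13890 + (85*(-39))*(-1/14557) = 21803/13890 - 3315*(-1/14557) = 21803/13890 + 3315/14557 = 363431621/202196730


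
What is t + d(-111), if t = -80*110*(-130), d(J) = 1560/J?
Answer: 42327480/37 ≈ 1.1440e+6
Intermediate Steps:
t = 1144000 (t = -8800*(-130) = 1144000)
t + d(-111) = 1144000 + 1560/(-111) = 1144000 + 1560*(-1/111) = 1144000 - 520/37 = 42327480/37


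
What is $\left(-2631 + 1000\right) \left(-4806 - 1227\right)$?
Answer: $9839823$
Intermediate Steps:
$\left(-2631 + 1000\right) \left(-4806 - 1227\right) = \left(-1631\right) \left(-6033\right) = 9839823$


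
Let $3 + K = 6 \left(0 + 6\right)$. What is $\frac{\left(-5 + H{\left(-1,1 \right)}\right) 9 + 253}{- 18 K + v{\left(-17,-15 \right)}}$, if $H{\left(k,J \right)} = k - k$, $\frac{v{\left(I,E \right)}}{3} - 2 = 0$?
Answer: $- \frac{52}{147} \approx -0.35374$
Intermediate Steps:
$v{\left(I,E \right)} = 6$ ($v{\left(I,E \right)} = 6 + 3 \cdot 0 = 6 + 0 = 6$)
$K = 33$ ($K = -3 + 6 \left(0 + 6\right) = -3 + 6 \cdot 6 = -3 + 36 = 33$)
$H{\left(k,J \right)} = 0$
$\frac{\left(-5 + H{\left(-1,1 \right)}\right) 9 + 253}{- 18 K + v{\left(-17,-15 \right)}} = \frac{\left(-5 + 0\right) 9 + 253}{\left(-18\right) 33 + 6} = \frac{\left(-5\right) 9 + 253}{-594 + 6} = \frac{-45 + 253}{-588} = 208 \left(- \frac{1}{588}\right) = - \frac{52}{147}$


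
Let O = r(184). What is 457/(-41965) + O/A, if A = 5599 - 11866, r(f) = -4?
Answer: -2696159/262994655 ≈ -0.010252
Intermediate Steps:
O = -4
A = -6267
457/(-41965) + O/A = 457/(-41965) - 4/(-6267) = 457*(-1/41965) - 4*(-1/6267) = -457/41965 + 4/6267 = -2696159/262994655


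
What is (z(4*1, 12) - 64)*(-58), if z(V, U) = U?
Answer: 3016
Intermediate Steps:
(z(4*1, 12) - 64)*(-58) = (12 - 64)*(-58) = -52*(-58) = 3016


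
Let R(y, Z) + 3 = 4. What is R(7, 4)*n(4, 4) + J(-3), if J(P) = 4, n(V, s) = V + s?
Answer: 12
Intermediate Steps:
R(y, Z) = 1 (R(y, Z) = -3 + 4 = 1)
R(7, 4)*n(4, 4) + J(-3) = 1*(4 + 4) + 4 = 1*8 + 4 = 8 + 4 = 12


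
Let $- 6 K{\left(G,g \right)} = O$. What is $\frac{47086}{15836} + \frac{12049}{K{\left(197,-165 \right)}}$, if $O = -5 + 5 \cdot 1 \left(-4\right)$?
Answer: $\frac{573012467}{197950} \approx 2894.7$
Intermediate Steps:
$O = -25$ ($O = -5 + 5 \left(-4\right) = -5 - 20 = -25$)
$K{\left(G,g \right)} = \frac{25}{6}$ ($K{\left(G,g \right)} = \left(- \frac{1}{6}\right) \left(-25\right) = \frac{25}{6}$)
$\frac{47086}{15836} + \frac{12049}{K{\left(197,-165 \right)}} = \frac{47086}{15836} + \frac{12049}{\frac{25}{6}} = 47086 \cdot \frac{1}{15836} + 12049 \cdot \frac{6}{25} = \frac{23543}{7918} + \frac{72294}{25} = \frac{573012467}{197950}$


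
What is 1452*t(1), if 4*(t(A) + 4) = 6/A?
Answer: -3630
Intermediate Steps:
t(A) = -4 + 3/(2*A) (t(A) = -4 + (6/A)/4 = -4 + 3/(2*A))
1452*t(1) = 1452*(-4 + (3/2)/1) = 1452*(-4 + (3/2)*1) = 1452*(-4 + 3/2) = 1452*(-5/2) = -3630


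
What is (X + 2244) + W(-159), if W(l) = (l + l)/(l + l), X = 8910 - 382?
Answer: 10773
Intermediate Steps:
X = 8528
W(l) = 1 (W(l) = (2*l)/((2*l)) = (2*l)*(1/(2*l)) = 1)
(X + 2244) + W(-159) = (8528 + 2244) + 1 = 10772 + 1 = 10773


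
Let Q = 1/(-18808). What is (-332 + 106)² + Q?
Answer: 960637407/18808 ≈ 51076.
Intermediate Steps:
Q = -1/18808 ≈ -5.3169e-5
(-332 + 106)² + Q = (-332 + 106)² - 1/18808 = (-226)² - 1/18808 = 51076 - 1/18808 = 960637407/18808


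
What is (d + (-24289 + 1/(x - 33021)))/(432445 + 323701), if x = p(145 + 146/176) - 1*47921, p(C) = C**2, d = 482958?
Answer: 211964227487827/349436963832014 ≈ 0.60659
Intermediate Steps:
x = -206414335/7744 (x = (145 + 146/176)**2 - 1*47921 = (145 + 146*(1/176))**2 - 47921 = (145 + 73/88)**2 - 47921 = (12833/88)**2 - 47921 = 164685889/7744 - 47921 = -206414335/7744 ≈ -26655.)
(d + (-24289 + 1/(x - 33021)))/(432445 + 323701) = (482958 + (-24289 + 1/(-206414335/7744 - 33021)))/(432445 + 323701) = (482958 + (-24289 + 1/(-462128959/7744)))/756146 = (482958 + (-24289 - 7744/462128959))*(1/756146) = (482958 - 11224650292895/462128959)*(1/756146) = (211964227487827/462128959)*(1/756146) = 211964227487827/349436963832014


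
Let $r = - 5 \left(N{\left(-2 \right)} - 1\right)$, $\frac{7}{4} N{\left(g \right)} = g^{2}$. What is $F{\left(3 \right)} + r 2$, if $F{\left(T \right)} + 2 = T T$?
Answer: $- \frac{41}{7} \approx -5.8571$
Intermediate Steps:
$F{\left(T \right)} = -2 + T^{2}$ ($F{\left(T \right)} = -2 + T T = -2 + T^{2}$)
$N{\left(g \right)} = \frac{4 g^{2}}{7}$
$r = - \frac{45}{7}$ ($r = - 5 \left(\frac{4 \left(-2\right)^{2}}{7} - 1\right) = - 5 \left(\frac{4}{7} \cdot 4 - 1\right) = - 5 \left(\frac{16}{7} - 1\right) = \left(-5\right) \frac{9}{7} = - \frac{45}{7} \approx -6.4286$)
$F{\left(3 \right)} + r 2 = \left(-2 + 3^{2}\right) - \frac{90}{7} = \left(-2 + 9\right) - \frac{90}{7} = 7 - \frac{90}{7} = - \frac{41}{7}$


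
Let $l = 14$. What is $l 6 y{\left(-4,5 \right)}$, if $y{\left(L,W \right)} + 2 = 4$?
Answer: $168$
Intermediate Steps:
$y{\left(L,W \right)} = 2$ ($y{\left(L,W \right)} = -2 + 4 = 2$)
$l 6 y{\left(-4,5 \right)} = 14 \cdot 6 \cdot 2 = 84 \cdot 2 = 168$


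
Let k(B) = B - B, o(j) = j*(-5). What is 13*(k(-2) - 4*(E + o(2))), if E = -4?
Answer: 728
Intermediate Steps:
o(j) = -5*j
k(B) = 0
13*(k(-2) - 4*(E + o(2))) = 13*(0 - 4*(-4 - 5*2)) = 13*(0 - 4*(-4 - 10)) = 13*(0 - 4*(-14)) = 13*(0 + 56) = 13*56 = 728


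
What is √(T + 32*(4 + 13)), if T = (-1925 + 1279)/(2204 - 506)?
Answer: 17*√1355853/849 ≈ 23.316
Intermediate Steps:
T = -323/849 (T = -646/1698 = -646*1/1698 = -323/849 ≈ -0.38045)
√(T + 32*(4 + 13)) = √(-323/849 + 32*(4 + 13)) = √(-323/849 + 32*17) = √(-323/849 + 544) = √(461533/849) = 17*√1355853/849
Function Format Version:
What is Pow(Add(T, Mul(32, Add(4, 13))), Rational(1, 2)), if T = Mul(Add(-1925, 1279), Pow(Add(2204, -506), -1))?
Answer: Mul(Rational(17, 849), Pow(1355853, Rational(1, 2))) ≈ 23.316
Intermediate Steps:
T = Rational(-323, 849) (T = Mul(-646, Pow(1698, -1)) = Mul(-646, Rational(1, 1698)) = Rational(-323, 849) ≈ -0.38045)
Pow(Add(T, Mul(32, Add(4, 13))), Rational(1, 2)) = Pow(Add(Rational(-323, 849), Mul(32, Add(4, 13))), Rational(1, 2)) = Pow(Add(Rational(-323, 849), Mul(32, 17)), Rational(1, 2)) = Pow(Add(Rational(-323, 849), 544), Rational(1, 2)) = Pow(Rational(461533, 849), Rational(1, 2)) = Mul(Rational(17, 849), Pow(1355853, Rational(1, 2)))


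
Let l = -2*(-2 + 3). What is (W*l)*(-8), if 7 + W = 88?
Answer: 1296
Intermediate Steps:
W = 81 (W = -7 + 88 = 81)
l = -2 (l = -2*1 = -2)
(W*l)*(-8) = (81*(-2))*(-8) = -162*(-8) = 1296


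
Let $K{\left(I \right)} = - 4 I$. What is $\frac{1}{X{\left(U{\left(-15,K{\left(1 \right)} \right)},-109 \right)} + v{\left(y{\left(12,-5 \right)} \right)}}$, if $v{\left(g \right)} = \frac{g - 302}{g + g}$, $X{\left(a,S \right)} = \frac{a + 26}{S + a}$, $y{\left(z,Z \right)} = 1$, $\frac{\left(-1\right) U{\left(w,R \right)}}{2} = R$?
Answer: $- \frac{202}{30469} \approx -0.0066297$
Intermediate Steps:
$U{\left(w,R \right)} = - 2 R$
$X{\left(a,S \right)} = \frac{26 + a}{S + a}$
$v{\left(g \right)} = \frac{-302 + g}{2 g}$
$\frac{1}{X{\left(U{\left(-15,K{\left(1 \right)} \right)},-109 \right)} + v{\left(y{\left(12,-5 \right)} \right)}} = \frac{1}{\frac{26 - 2 \left(\left(-4\right) 1\right)}{-109 - 2 \left(\left(-4\right) 1\right)} + \frac{-302 + 1}{2 \cdot 1}} = \frac{1}{\frac{26 - -8}{-109 - -8} + \frac{1}{2} \cdot 1 \left(-301\right)} = \frac{1}{\frac{26 + 8}{-109 + 8} - \frac{301}{2}} = \frac{1}{\frac{1}{-101} \cdot 34 - \frac{301}{2}} = \frac{1}{\left(- \frac{1}{101}\right) 34 - \frac{301}{2}} = \frac{1}{- \frac{34}{101} - \frac{301}{2}} = \frac{1}{- \frac{30469}{202}} = - \frac{202}{30469}$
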